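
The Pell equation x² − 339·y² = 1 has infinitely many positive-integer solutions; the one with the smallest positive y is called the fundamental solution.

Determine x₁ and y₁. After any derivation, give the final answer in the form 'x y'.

97970 5321

√339 = [18; 2,2,2,1,17,1,2,2,2,36, …], period ℓ=10 (even) → k=9
k=0  a_k=18  p_k/q_k = 18/1
k=1  a_k=2  p_k/q_k = 37/2
k=2  a_k=2  p_k/q_k = 92/5
k=3  a_k=2  p_k/q_k = 221/12
k=4  a_k=1  p_k/q_k = 313/17
…
k=8  a_k=2  p_k/q_k = 40359/2192
k=9  a_k=2  p_k/q_k = 97970/5321
(x₁, y₁) = (97970, 5321);  97970² − 339·5321² = 1 ✓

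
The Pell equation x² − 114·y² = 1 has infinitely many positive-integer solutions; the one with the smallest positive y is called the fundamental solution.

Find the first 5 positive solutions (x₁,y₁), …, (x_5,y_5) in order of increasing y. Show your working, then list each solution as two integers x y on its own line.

d=114: √d = [10; 1,2,10,2,1,20] (ℓ=6, even), read p_5/q_5
k=0  a_k=10  p_k/q_k = 10/1
…
k=2  a_k=2  p_k/q_k = 32/3
k=3  a_k=10  p_k/q_k = 331/31
k=4  a_k=2  p_k/q_k = 694/65
k=5  a_k=1  p_k/q_k = 1025/96
→ (1025, 96).  Check: 1025²=1050625, 114·96²=1050624, difference 1.
(1025+96√114)^2 = 2101249 + 196800√114
(1025+96√114)^3 = 4307559425 + 403439904√114
(1025+96√114)^4 = 8830494720001 + 827051606400√114
(1025+96√114)^5 = 18102509868442625 + 1695455389680096√114

1025 96
2101249 196800
4307559425 403439904
8830494720001 827051606400
18102509868442625 1695455389680096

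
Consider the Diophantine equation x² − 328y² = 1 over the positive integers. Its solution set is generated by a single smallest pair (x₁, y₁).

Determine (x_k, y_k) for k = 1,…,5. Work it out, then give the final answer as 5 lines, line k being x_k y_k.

√328 → a₀=18, period (9,36); ℓ=2 even so k=1
k=0  a_k=18  p_k/q_k = 18/1
k=1  a_k=9  p_k/q_k = 163/9
→ (163, 9).  Check: 163²=26569, 328·9²=26568, difference 1.
k=2:  x_2 = 163·163+328·9·9 = 53137,  y_2 = 163·9+9·163 = 2934
k=3:  x_3 = 163·53137+328·9·2934 = 17322499,  y_3 = 163·2934+9·53137 = 956475
k=4:  x_4 = 163·17322499+328·9·956475 = 5647081537,  y_4 = 163·956475+9·17322499 = 311807916
k=5:  x_5 = 163·5647081537+328·9·311807916 = 1840931258563,  y_5 = 163·311807916+9·5647081537 = 101648424141

163 9
53137 2934
17322499 956475
5647081537 311807916
1840931258563 101648424141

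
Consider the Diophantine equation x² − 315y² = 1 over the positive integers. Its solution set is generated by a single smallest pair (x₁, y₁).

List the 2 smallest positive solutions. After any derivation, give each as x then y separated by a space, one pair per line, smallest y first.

d=315: √d = [17; 1,2,1,34] (ℓ=4, even), read p_3/q_3
step 0: (17, 1)  from 17·(1,0) + (0,1)
step 1: (18, 1)  from 1·(17,1) + (1,0)
step 2: (53, 3)  from 2·(18,1) + (17,1)
step 3: (71, 4)  from 1·(53,3) + (18,1)
→ (71, 4).  Check: 71²=5041, 315·4²=5040, difference 1.
(x_2, y_2) = (71·71 + 315·4·4, 71·4 + 4·71) = (10081, 568)

71 4
10081 568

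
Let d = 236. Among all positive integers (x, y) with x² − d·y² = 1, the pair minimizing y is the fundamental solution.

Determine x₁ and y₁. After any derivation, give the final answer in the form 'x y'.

561799 36570

[15; 2,1,3,5,1,6,1,5,3,1,2,30] for √236; ℓ=12 ⇒ convergent index 11
i=0: a=15 ⇒ p=15, q=1
i=1: a=2 ⇒ p=31, q=2
i=2: a=1 ⇒ p=46, q=3
i=3: a=3 ⇒ p=169, q=11
i=4: a=5 ⇒ p=891, q=58
i=5: a=1 ⇒ p=1060, q=69
i=6: a=6 ⇒ p=7251, q=472
…
i=8: a=5 ⇒ p=48806, q=3177
i=9: a=3 ⇒ p=154729, q=10072
i=10: a=1 ⇒ p=203535, q=13249
i=11: a=2 ⇒ p=561799, q=36570
(x₁, y₁) = (561799, 36570);  561799² − 236·36570² = 1 ✓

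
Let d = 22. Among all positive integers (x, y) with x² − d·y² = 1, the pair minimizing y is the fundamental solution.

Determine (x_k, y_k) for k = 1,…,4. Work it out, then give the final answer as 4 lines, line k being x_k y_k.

197 42
77617 16548
30580901 6519870
12048797377 2568812232

d=22: √d = [4; 1,2,4,2,1,8] (ℓ=6, even), read p_5/q_5
step 0: (4, 1)  from 4·(1,0) + (0,1)
…
step 4: (136, 29)  from 2·(61,13) + (14,3)
step 5: (197, 42)  from 1·(136,29) + (61,13)
→ (197, 42).  Check: 197²=38809, 22·42²=38808, difference 1.
(x_2, y_2) = (197·197 + 22·42·42, 197·42 + 42·197) = (77617, 16548)
(x_3, y_3) = (197·77617 + 22·42·16548, 197·16548 + 42·77617) = (30580901, 6519870)
(x_4, y_4) = (197·30580901 + 22·42·6519870, 197·6519870 + 42·30580901) = (12048797377, 2568812232)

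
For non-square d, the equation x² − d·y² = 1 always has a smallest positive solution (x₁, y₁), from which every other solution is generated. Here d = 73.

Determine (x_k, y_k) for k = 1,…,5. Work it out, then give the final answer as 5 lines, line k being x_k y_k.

2281249 267000
10408194000001 1218186966000
47487364308614281249 5557975596000801000
216661004683313632776000001 25358252540801244373932000
988515400545561595548925838281249 115696976500895037877980001335000

[8; 1,1,5,5,1,1,16] for √73; ℓ=7 ⇒ convergent index 13
k=0  a_k=8  p_k/q_k = 8/1
k=1  a_k=1  p_k/q_k = 9/1
…
k=3  a_k=5  p_k/q_k = 94/11
k=4  a_k=5  p_k/q_k = 487/57
…
k=6  a_k=1  p_k/q_k = 1068/125
k=7  a_k=16  p_k/q_k = 17669/2068
k=8  a_k=1  p_k/q_k = 18737/2193
…
k=10  a_k=5  p_k/q_k = 200767/23498
k=11  a_k=5  p_k/q_k = 1040241/121751
k=12  a_k=1  p_k/q_k = 1241008/145249
k=13  a_k=1  p_k/q_k = 2281249/267000
→ (2281249, 267000).  Check: 2281249²=5204097000001, 73·267000²=5204097000000, difference 1.
(x_2, y_2) = (2281249·2281249 + 73·267000·267000, 2281249·267000 + 267000·2281249) = (10408194000001, 1218186966000)
(x_3, y_3) = (2281249·10408194000001 + 73·267000·1218186966000, 2281249·1218186966000 + 267000·10408194000001) = (47487364308614281249, 5557975596000801000)
(x_4, y_4) = (2281249·47487364308614281249 + 73·267000·5557975596000801000, 2281249·5557975596000801000 + 267000·47487364308614281249) = (216661004683313632776000001, 25358252540801244373932000)
(x_5, y_5) = (2281249·216661004683313632776000001 + 73·267000·25358252540801244373932000, 2281249·25358252540801244373932000 + 267000·216661004683313632776000001) = (988515400545561595548925838281249, 115696976500895037877980001335000)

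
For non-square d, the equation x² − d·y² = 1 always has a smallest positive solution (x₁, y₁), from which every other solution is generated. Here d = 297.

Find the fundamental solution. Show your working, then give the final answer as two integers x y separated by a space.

√297 = [17; 4,3,1,1,2,1,1,3,4,34, …], period ℓ=10 (even) → k=9
i=0: a=17 ⇒ p=17, q=1
…
i=3: a=1 ⇒ p=293, q=17
i=4: a=1 ⇒ p=517, q=30
…
i=7: a=1 ⇒ p=3171, q=184
i=8: a=3 ⇒ p=11357, q=659
i=9: a=4 ⇒ p=48599, q=2820
fundamental: x₁=48599, y₁=2820  (since 2361862801 − 297·7952400 = 1)

48599 2820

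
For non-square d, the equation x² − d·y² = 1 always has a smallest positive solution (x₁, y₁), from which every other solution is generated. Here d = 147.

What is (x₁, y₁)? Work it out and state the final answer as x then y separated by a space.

[12; 8,24] for √147; ℓ=2 ⇒ convergent index 1
i=0: a=12 ⇒ p=12, q=1
i=1: a=8 ⇒ p=97, q=8
→ (97, 8).  Check: 97²=9409, 147·8²=9408, difference 1.

97 8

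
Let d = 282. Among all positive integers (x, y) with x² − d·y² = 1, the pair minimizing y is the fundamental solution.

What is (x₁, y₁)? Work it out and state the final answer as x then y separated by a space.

√282 = [16; 1,3,1,4,1,3,1,32, …], period ℓ=8 (even) → k=7
step 0: (16, 1)  from 16·(1,0) + (0,1)
step 1: (17, 1)  from 1·(16,1) + (1,0)
step 2: (67, 4)  from 3·(17,1) + (16,1)
step 3: (84, 5)  from 1·(67,4) + (17,1)
step 4: (403, 24)  from 4·(84,5) + (67,4)
step 5: (487, 29)  from 1·(403,24) + (84,5)
step 6: (1864, 111)  from 3·(487,29) + (403,24)
step 7: (2351, 140)  from 1·(1864,111) + (487,29)
→ (2351, 140).  Check: 2351²=5527201, 282·140²=5527200, difference 1.

2351 140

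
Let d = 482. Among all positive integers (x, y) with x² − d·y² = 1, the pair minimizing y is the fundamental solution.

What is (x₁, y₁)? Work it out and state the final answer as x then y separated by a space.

d=482: √d = [21; 1,20,1,42] (ℓ=4, even), read p_3/q_3
a_0=21:  p_0=21·1+0=21,  q_0=21·0+1=1
…
a_2=20:  p_2=20·22+21=461,  q_2=20·1+1=21
a_3=1:  p_3=1·461+22=483,  q_3=1·21+1=22
→ (483, 22).  Check: 483²=233289, 482·22²=233288, difference 1.

483 22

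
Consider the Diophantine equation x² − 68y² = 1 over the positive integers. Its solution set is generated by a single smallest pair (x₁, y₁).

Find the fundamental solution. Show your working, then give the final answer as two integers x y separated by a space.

33 4

√68 = [8; 4,16, …], period ℓ=2 (even) → k=1
step 0: (8, 1)  from 8·(1,0) + (0,1)
step 1: (33, 4)  from 4·(8,1) + (1,0)
fundamental: x₁=33, y₁=4  (since 1089 − 68·16 = 1)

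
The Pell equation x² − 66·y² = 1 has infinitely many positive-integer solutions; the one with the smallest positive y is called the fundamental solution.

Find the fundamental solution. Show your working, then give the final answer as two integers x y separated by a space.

65 8

d=66: √d = [8; 8,16] (ℓ=2, even), read p_1/q_1
step 0: (8, 1)  from 8·(1,0) + (0,1)
step 1: (65, 8)  from 8·(8,1) + (1,0)
→ (65, 8).  Check: 65²=4225, 66·8²=4224, difference 1.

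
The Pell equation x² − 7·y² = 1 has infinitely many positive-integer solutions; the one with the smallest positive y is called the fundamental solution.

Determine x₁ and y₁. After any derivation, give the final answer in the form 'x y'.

8 3

d=7: √d = [2; 1,1,1,4] (ℓ=4, even), read p_3/q_3
k=0  a_k=2  p_k/q_k = 2/1
…
k=2  a_k=1  p_k/q_k = 5/2
k=3  a_k=1  p_k/q_k = 8/3
fundamental: x₁=8, y₁=3  (since 64 − 7·9 = 1)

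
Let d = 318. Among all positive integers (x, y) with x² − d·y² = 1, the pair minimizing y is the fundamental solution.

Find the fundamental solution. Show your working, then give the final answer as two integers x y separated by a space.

d=318: √d = [17; 1,4,1,34] (ℓ=4, even), read p_3/q_3
step 0: (17, 1)  from 17·(1,0) + (0,1)
step 1: (18, 1)  from 1·(17,1) + (1,0)
step 2: (89, 5)  from 4·(18,1) + (17,1)
step 3: (107, 6)  from 1·(89,5) + (18,1)
fundamental: x₁=107, y₁=6  (since 11449 − 318·36 = 1)

107 6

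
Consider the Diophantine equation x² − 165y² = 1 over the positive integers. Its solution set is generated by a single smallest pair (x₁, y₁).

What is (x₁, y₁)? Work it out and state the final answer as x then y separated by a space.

√165 → a₀=12, period (1,5,2,5,1,24); ℓ=6 even so k=5
a_0=12:  p_0=12·1+0=12,  q_0=12·0+1=1
…
a_3=2:  p_3=2·77+13=167,  q_3=2·6+1=13
a_4=5:  p_4=5·167+77=912,  q_4=5·13+6=71
a_5=1:  p_5=1·912+167=1079,  q_5=1·71+13=84
(x₁, y₁) = (1079, 84);  1079² − 165·84² = 1 ✓

1079 84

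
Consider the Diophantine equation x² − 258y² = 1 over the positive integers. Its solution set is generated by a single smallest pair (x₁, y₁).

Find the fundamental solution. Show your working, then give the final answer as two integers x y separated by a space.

√258 → a₀=16, period (16,32); ℓ=2 even so k=1
k=0  a_k=16  p_k/q_k = 16/1
k=1  a_k=16  p_k/q_k = 257/16
fundamental: x₁=257, y₁=16  (since 66049 − 258·256 = 1)

257 16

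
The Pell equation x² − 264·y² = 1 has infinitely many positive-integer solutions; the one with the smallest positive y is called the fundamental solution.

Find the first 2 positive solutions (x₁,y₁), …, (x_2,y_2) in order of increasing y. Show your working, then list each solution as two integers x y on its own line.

65 4
8449 520

[16; 4,32] for √264; ℓ=2 ⇒ convergent index 1
step 0: (16, 1)  from 16·(1,0) + (0,1)
step 1: (65, 4)  from 4·(16,1) + (1,0)
→ (65, 4).  Check: 65²=4225, 264·4²=4224, difference 1.
k=2:  x_2 = 65·65+264·4·4 = 8449,  y_2 = 65·4+4·65 = 520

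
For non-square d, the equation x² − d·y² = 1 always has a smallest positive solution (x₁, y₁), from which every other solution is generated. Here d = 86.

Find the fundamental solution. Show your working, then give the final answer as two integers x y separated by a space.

√86 → a₀=9, period (3,1,1,1,8,1,1,1,3,18); ℓ=10 even so k=9
step 0: (9, 1)  from 9·(1,0) + (0,1)
step 1: (28, 3)  from 3·(9,1) + (1,0)
step 2: (37, 4)  from 1·(28,3) + (9,1)
step 3: (65, 7)  from 1·(37,4) + (28,3)
step 4: (102, 11)  from 1·(65,7) + (37,4)
…
step 6: (983, 106)  from 1·(881,95) + (102,11)
…
step 8: (2847, 307)  from 1·(1864,201) + (983,106)
step 9: (10405, 1122)  from 3·(2847,307) + (1864,201)
fundamental: x₁=10405, y₁=1122  (since 108264025 − 86·1258884 = 1)

10405 1122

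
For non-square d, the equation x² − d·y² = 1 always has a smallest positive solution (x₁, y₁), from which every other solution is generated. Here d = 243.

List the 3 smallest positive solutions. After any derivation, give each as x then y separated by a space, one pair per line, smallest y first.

[15; 1,1,2,3,15,3,2,1,1,30] for √243; ℓ=10 ⇒ convergent index 9
step 0: (15, 1)  from 15·(1,0) + (0,1)
…
step 2: (31, 2)  from 1·(16,1) + (15,1)
step 3: (78, 5)  from 2·(31,2) + (16,1)
step 4: (265, 17)  from 3·(78,5) + (31,2)
…
step 6: (12424, 797)  from 3·(4053,260) + (265,17)
…
step 8: (41325, 2651)  from 1·(28901,1854) + (12424,797)
step 9: (70226, 4505)  from 1·(41325,2651) + (28901,1854)
→ (70226, 4505).  Check: 70226²=4931691076, 243·4505²=4931691075, difference 1.
n=2: (70226,4505)∘(70226,4505) = (70226·70226+243·4505·4505, 70226·4505+4505·70226) = (9863382151,632736260)
n=3: (9863382151,632736260)∘(70226,4505) = (70226·9863382151+243·4505·632736260, 70226·632736260+4505·9863382151) = (1385331749802026,88869073185015)

70226 4505
9863382151 632736260
1385331749802026 88869073185015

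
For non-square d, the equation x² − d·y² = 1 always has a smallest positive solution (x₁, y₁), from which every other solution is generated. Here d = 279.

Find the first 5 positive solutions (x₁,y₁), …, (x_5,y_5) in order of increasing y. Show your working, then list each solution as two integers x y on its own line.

1520 91
4620799 276640
14047227440 840985509
42703566796801 2556595670720
129818829015047600 7772049998003291

[16; 1,2,2,1,2,2,1,32] for √279; ℓ=8 ⇒ convergent index 7
i=0: a=16 ⇒ p=16, q=1
…
i=3: a=2 ⇒ p=117, q=7
…
i=6: a=2 ⇒ p=1069, q=64
i=7: a=1 ⇒ p=1520, q=91
→ (1520, 91).  Check: 1520²=2310400, 279·91²=2310399, difference 1.
(1520+91√279)^2 = 4620799 + 276640√279
(1520+91√279)^3 = 14047227440 + 840985509√279
(1520+91√279)^4 = 42703566796801 + 2556595670720√279
(1520+91√279)^5 = 129818829015047600 + 7772049998003291√279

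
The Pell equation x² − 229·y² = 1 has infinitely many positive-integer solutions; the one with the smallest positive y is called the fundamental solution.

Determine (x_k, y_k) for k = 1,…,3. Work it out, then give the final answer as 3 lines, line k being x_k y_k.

[15; 7,1,1,7,30] for √229; ℓ=5 ⇒ convergent index 9
i=0: a=15 ⇒ p=15, q=1
…
i=5: a=30 ⇒ p=51527, q=3405
i=6: a=7 ⇒ p=362399, q=23948
…
i=8: a=1 ⇒ p=776325, q=51301
i=9: a=7 ⇒ p=5848201, q=386460
(x₁, y₁) = (5848201, 386460);  5848201² − 229·386460² = 1 ✓
(5848201+386460√229)^2 = 68402909872801 + 4520191516920√229
(5848201+386460√229)^3 = 800067931842043513801 + 52869977098885735380√229

5848201 386460
68402909872801 4520191516920
800067931842043513801 52869977098885735380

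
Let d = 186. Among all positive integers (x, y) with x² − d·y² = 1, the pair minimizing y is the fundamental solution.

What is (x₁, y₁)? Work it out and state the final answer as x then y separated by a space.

[13; 1,1,1,3,4,3,1,1,1,26] for √186; ℓ=10 ⇒ convergent index 9
step 0: (13, 1)  from 13·(1,0) + (0,1)
…
step 2: (27, 2)  from 1·(14,1) + (13,1)
step 3: (41, 3)  from 1·(27,2) + (14,1)
step 4: (150, 11)  from 3·(41,3) + (27,2)
step 5: (641, 47)  from 4·(150,11) + (41,3)
…
step 7: (2714, 199)  from 1·(2073,152) + (641,47)
step 8: (4787, 351)  from 1·(2714,199) + (2073,152)
step 9: (7501, 550)  from 1·(4787,351) + (2714,199)
(x₁, y₁) = (7501, 550);  7501² − 186·550² = 1 ✓

7501 550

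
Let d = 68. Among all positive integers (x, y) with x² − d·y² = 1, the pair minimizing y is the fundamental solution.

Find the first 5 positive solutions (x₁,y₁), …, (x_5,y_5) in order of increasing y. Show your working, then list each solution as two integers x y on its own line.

√68 = [8; 4,16, …], period ℓ=2 (even) → k=1
a_0=8:  p_0=8·1+0=8,  q_0=8·0+1=1
a_1=4:  p_1=4·8+1=33,  q_1=4·1+0=4
→ (33, 4).  Check: 33²=1089, 68·4²=1088, difference 1.
n=2: (33,4)∘(33,4) = (33·33+68·4·4, 33·4+4·33) = (2177,264)
n=3: (2177,264)∘(33,4) = (33·2177+68·4·264, 33·264+4·2177) = (143649,17420)
n=4: (143649,17420)∘(33,4) = (33·143649+68·4·17420, 33·17420+4·143649) = (9478657,1149456)
n=5: (9478657,1149456)∘(33,4) = (33·9478657+68·4·1149456, 33·1149456+4·9478657) = (625447713,75846676)

33 4
2177 264
143649 17420
9478657 1149456
625447713 75846676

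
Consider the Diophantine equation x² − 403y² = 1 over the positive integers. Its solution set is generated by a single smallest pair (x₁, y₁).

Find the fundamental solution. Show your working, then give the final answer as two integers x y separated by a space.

669878 33369

√403 = [20; 13,2,1,3,1,3,1,2,13,40, …], period ℓ=10 (even) → k=9
a_0=20:  p_0=20·1+0=20,  q_0=20·0+1=1
…
a_3=1:  p_3=1·542+261=803,  q_3=1·27+13=40
…
a_5=1:  p_5=1·2951+803=3754,  q_5=1·147+40=187
a_6=3:  p_6=3·3754+2951=14213,  q_6=3·187+147=708
…
a_8=2:  p_8=2·17967+14213=50147,  q_8=2·895+708=2498
a_9=13:  p_9=13·50147+17967=669878,  q_9=13·2498+895=33369
fundamental: x₁=669878, y₁=33369  (since 448736534884 − 403·1113490161 = 1)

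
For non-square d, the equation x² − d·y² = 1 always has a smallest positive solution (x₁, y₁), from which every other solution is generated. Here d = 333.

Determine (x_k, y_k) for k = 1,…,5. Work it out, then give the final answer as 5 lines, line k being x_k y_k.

73 4
10657 584
1555849 85260
227143297 12447376
33161365513 1817231636

√333 → a₀=18, period (4,36); ℓ=2 even so k=1
k=0  a_k=18  p_k/q_k = 18/1
k=1  a_k=4  p_k/q_k = 73/4
→ (73, 4).  Check: 73²=5329, 333·4²=5328, difference 1.
(x_2, y_2) = (73·73 + 333·4·4, 73·4 + 4·73) = (10657, 584)
(x_3, y_3) = (73·10657 + 333·4·584, 73·584 + 4·10657) = (1555849, 85260)
(x_4, y_4) = (73·1555849 + 333·4·85260, 73·85260 + 4·1555849) = (227143297, 12447376)
(x_5, y_5) = (73·227143297 + 333·4·12447376, 73·12447376 + 4·227143297) = (33161365513, 1817231636)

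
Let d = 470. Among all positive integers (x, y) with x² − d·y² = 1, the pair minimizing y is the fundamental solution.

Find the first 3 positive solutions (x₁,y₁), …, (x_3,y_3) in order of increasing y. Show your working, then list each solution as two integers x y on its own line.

√470 = [21; 1,2,8,2,1,42, …], period ℓ=6 (even) → k=5
k=0  a_k=21  p_k/q_k = 21/1
…
k=3  a_k=8  p_k/q_k = 542/25
k=4  a_k=2  p_k/q_k = 1149/53
k=5  a_k=1  p_k/q_k = 1691/78
fundamental: x₁=1691, y₁=78  (since 2859481 − 470·6084 = 1)
n=2: (1691,78)∘(1691,78) = (1691·1691+470·78·78, 1691·78+78·1691) = (5718961,263796)
n=3: (5718961,263796)∘(1691,78) = (1691·5718961+470·78·263796, 1691·263796+78·5718961) = (19341524411,892157994)

1691 78
5718961 263796
19341524411 892157994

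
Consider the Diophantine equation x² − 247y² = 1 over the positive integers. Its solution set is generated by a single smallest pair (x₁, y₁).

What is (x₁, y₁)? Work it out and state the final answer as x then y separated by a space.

√247 → a₀=15, period (1,2,1,1,9,1,9,1,1,2,1,30); ℓ=12 even so k=11
k=0  a_k=15  p_k/q_k = 15/1
k=1  a_k=1  p_k/q_k = 16/1
…
k=3  a_k=1  p_k/q_k = 63/4
…
k=5  a_k=9  p_k/q_k = 1053/67
k=6  a_k=1  p_k/q_k = 1163/74
k=7  a_k=9  p_k/q_k = 11520/733
k=8  a_k=1  p_k/q_k = 12683/807
…
k=10  a_k=2  p_k/q_k = 61089/3887
k=11  a_k=1  p_k/q_k = 85292/5427
fundamental: x₁=85292, y₁=5427  (since 7274725264 − 247·29452329 = 1)

85292 5427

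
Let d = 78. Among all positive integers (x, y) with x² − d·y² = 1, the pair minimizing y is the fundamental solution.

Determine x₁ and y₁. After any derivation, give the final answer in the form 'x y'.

53 6

d=78: √d = [8; 1,4,1,16] (ℓ=4, even), read p_3/q_3
step 0: (8, 1)  from 8·(1,0) + (0,1)
step 1: (9, 1)  from 1·(8,1) + (1,0)
step 2: (44, 5)  from 4·(9,1) + (8,1)
step 3: (53, 6)  from 1·(44,5) + (9,1)
fundamental: x₁=53, y₁=6  (since 2809 − 78·36 = 1)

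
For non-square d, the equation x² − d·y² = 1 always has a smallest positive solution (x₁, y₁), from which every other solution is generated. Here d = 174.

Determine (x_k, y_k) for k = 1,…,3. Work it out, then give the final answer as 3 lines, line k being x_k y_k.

[13; 5,4,5,26] for √174; ℓ=4 ⇒ convergent index 3
step 0: (13, 1)  from 13·(1,0) + (0,1)
step 1: (66, 5)  from 5·(13,1) + (1,0)
step 2: (277, 21)  from 4·(66,5) + (13,1)
step 3: (1451, 110)  from 5·(277,21) + (66,5)
→ (1451, 110).  Check: 1451²=2105401, 174·110²=2105400, difference 1.
k=2:  x_2 = 1451·1451+174·110·110 = 4210801,  y_2 = 1451·110+110·1451 = 319220
k=3:  x_3 = 1451·4210801+174·110·319220 = 12219743051,  y_3 = 1451·319220+110·4210801 = 926376330

1451 110
4210801 319220
12219743051 926376330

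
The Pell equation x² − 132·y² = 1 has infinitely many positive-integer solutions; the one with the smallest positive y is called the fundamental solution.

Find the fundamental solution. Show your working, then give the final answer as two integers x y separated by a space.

√132 = [11; 2,22, …], period ℓ=2 (even) → k=1
a_0=11:  p_0=11·1+0=11,  q_0=11·0+1=1
a_1=2:  p_1=2·11+1=23,  q_1=2·1+0=2
→ (23, 2).  Check: 23²=529, 132·2²=528, difference 1.

23 2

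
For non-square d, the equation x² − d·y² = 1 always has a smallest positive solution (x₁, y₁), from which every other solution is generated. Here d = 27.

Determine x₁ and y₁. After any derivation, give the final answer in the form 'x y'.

[5; 5,10] for √27; ℓ=2 ⇒ convergent index 1
k=0  a_k=5  p_k/q_k = 5/1
k=1  a_k=5  p_k/q_k = 26/5
→ (26, 5).  Check: 26²=676, 27·5²=675, difference 1.

26 5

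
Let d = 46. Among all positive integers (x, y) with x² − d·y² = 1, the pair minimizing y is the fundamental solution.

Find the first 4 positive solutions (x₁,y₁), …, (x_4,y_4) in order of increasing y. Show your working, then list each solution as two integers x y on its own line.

[6; 1,3,1,1,2,6,2,1,1,3,1,12] for √46; ℓ=12 ⇒ convergent index 11
a_0=6:  p_0=6·1+0=6,  q_0=6·0+1=1
a_1=1:  p_1=1·6+1=7,  q_1=1·1+0=1
a_2=3:  p_2=3·7+6=27,  q_2=3·1+1=4
…
a_7=2:  p_7=2·997+156=2150,  q_7=2·147+23=317
…
a_9=1:  p_9=1·3147+2150=5297,  q_9=1·464+317=781
a_10=3:  p_10=3·5297+3147=19038,  q_10=3·781+464=2807
a_11=1:  p_11=1·19038+5297=24335,  q_11=1·2807+781=3588
(x₁, y₁) = (24335, 3588);  24335² − 46·3588² = 1 ✓
(x_2, y_2) = (24335·24335 + 46·3588·3588, 24335·3588 + 3588·24335) = (1184384449, 174627960)
(x_3, y_3) = (24335·1184384449 + 46·3588·174627960, 24335·174627960 + 3588·1184384449) = (57643991108495, 8499142809612)
(x_4, y_4) = (24335·57643991108495 + 46·3588·8499142809612, 24335·8499142809612 + 3588·57643991108495) = (2805533046066067201, 413653280369188080)

24335 3588
1184384449 174627960
57643991108495 8499142809612
2805533046066067201 413653280369188080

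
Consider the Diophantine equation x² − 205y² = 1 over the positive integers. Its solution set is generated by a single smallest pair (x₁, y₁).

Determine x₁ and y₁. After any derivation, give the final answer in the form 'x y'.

39689 2772

[14; 3,6,1,4,1,6,3,28] for √205; ℓ=8 ⇒ convergent index 7
i=0: a=14 ⇒ p=14, q=1
…
i=2: a=6 ⇒ p=272, q=19
i=3: a=1 ⇒ p=315, q=22
…
i=5: a=1 ⇒ p=1847, q=129
i=6: a=6 ⇒ p=12614, q=881
i=7: a=3 ⇒ p=39689, q=2772
(x₁, y₁) = (39689, 2772);  39689² − 205·2772² = 1 ✓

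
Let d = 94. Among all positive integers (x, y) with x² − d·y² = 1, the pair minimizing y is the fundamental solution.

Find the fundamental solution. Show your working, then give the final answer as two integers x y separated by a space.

2143295 221064

√94 → a₀=9, period (1,2,3,1,1,…,2,1,18); ℓ=16 even so k=15
a_0=9:  p_0=9·1+0=9,  q_0=9·0+1=1
a_1=1:  p_1=1·9+1=10,  q_1=1·1+0=1
…
a_3=3:  p_3=3·29+10=97,  q_3=3·3+1=10
a_4=1:  p_4=1·97+29=126,  q_4=1·10+3=13
a_5=1:  p_5=1·126+97=223,  q_5=1·13+10=23
…
a_8=8:  p_8=8·1464+1241=12953,  q_8=8·151+128=1336
…
a_12=1:  p_12=1·99455+85038=184493,  q_12=1·10258+8771=19029
…
a_14=2:  p_14=2·652934+184493=1490361,  q_14=2·67345+19029=153719
a_15=1:  p_15=1·1490361+652934=2143295,  q_15=1·153719+67345=221064
fundamental: x₁=2143295, y₁=221064  (since 4593713457025 − 94·48869292096 = 1)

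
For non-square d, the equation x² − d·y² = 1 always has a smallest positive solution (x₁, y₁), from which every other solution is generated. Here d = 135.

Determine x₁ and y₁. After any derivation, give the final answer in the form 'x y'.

244 21

√135 = [11; 1,1,1,1,1,1,1,22, …], period ℓ=8 (even) → k=7
step 0: (11, 1)  from 11·(1,0) + (0,1)
step 1: (12, 1)  from 1·(11,1) + (1,0)
…
step 3: (35, 3)  from 1·(23,2) + (12,1)
step 4: (58, 5)  from 1·(35,3) + (23,2)
step 5: (93, 8)  from 1·(58,5) + (35,3)
step 6: (151, 13)  from 1·(93,8) + (58,5)
step 7: (244, 21)  from 1·(151,13) + (93,8)
→ (244, 21).  Check: 244²=59536, 135·21²=59535, difference 1.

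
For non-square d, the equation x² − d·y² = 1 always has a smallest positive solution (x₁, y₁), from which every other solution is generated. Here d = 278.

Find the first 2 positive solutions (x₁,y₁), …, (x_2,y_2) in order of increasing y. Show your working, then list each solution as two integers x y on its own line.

2501 150
12510001 750300

√278 → a₀=16, period (1,2,16,2,1,32); ℓ=6 even so k=5
i=0: a=16 ⇒ p=16, q=1
i=1: a=1 ⇒ p=17, q=1
…
i=3: a=16 ⇒ p=817, q=49
i=4: a=2 ⇒ p=1684, q=101
i=5: a=1 ⇒ p=2501, q=150
→ (2501, 150).  Check: 2501²=6255001, 278·150²=6255000, difference 1.
k=2:  x_2 = 2501·2501+278·150·150 = 12510001,  y_2 = 2501·150+150·2501 = 750300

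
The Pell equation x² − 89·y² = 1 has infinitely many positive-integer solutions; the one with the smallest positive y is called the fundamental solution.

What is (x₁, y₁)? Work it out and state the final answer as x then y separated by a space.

[9; 2,3,3,2,18] for √89; ℓ=5 ⇒ convergent index 9
k=0  a_k=9  p_k/q_k = 9/1
…
k=2  a_k=3  p_k/q_k = 66/7
k=3  a_k=3  p_k/q_k = 217/23
…
k=5  a_k=18  p_k/q_k = 9217/977
…
k=8  a_k=3  p_k/q_k = 216991/23001
k=9  a_k=2  p_k/q_k = 500001/53000
→ (500001, 53000).  Check: 500001²=250001000001, 89·53000²=250001000000, difference 1.

500001 53000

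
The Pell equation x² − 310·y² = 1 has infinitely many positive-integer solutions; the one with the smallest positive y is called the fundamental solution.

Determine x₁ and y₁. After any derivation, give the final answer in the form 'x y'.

848719 48204

√310 = [17; 1,1,1,1,5,…,1,1,34, …], period ℓ=16 (even) → k=15
a_0=17:  p_0=17·1+0=17,  q_0=17·0+1=1
a_1=1:  p_1=1·17+1=18,  q_1=1·1+0=1
a_2=1:  p_2=1·18+17=35,  q_2=1·1+1=2
…
a_5=5:  p_5=5·88+53=493,  q_5=5·5+3=28
…
a_14=1:  p_14=1·333702+181315=515017,  q_14=1·18953+10298=29251
a_15=1:  p_15=1·515017+333702=848719,  q_15=1·29251+18953=48204
→ (848719, 48204).  Check: 848719²=720323940961, 310·48204²=720323940960, difference 1.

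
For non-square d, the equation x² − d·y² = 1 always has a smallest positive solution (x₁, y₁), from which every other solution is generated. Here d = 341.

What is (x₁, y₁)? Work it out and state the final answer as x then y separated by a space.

10626551 575460

[18; 2,6,1,8,2,…,6,2,36] for √341; ℓ=14 ⇒ convergent index 13
a_0=18:  p_0=18·1+0=18,  q_0=18·0+1=1
a_1=2:  p_1=2·18+1=37,  q_1=2·1+0=2
a_2=6:  p_2=6·37+18=240,  q_2=6·2+1=13
…
a_4=8:  p_4=8·277+240=2456,  q_4=8·15+13=133
a_5=2:  p_5=2·2456+277=5189,  q_5=2·133+15=281
a_6=1:  p_6=1·5189+2456=7645,  q_6=1·281+133=414
a_7=2:  p_7=2·7645+5189=20479,  q_7=2·414+281=1109
…
a_9=2:  p_9=2·28124+20479=76727,  q_9=2·1523+1109=4155
…
a_12=6:  p_12=6·718667+641940=4953942,  q_12=6·38918+34763=268271
a_13=2:  p_13=2·4953942+718667=10626551,  q_13=2·268271+38918=575460
(x₁, y₁) = (10626551, 575460);  10626551² − 341·575460² = 1 ✓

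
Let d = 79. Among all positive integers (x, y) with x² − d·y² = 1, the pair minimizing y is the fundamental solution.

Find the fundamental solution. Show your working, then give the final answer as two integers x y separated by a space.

80 9

√79 → a₀=8, period (1,7,1,16); ℓ=4 even so k=3
a_0=8:  p_0=8·1+0=8,  q_0=8·0+1=1
…
a_2=7:  p_2=7·9+8=71,  q_2=7·1+1=8
a_3=1:  p_3=1·71+9=80,  q_3=1·8+1=9
(x₁, y₁) = (80, 9);  80² − 79·9² = 1 ✓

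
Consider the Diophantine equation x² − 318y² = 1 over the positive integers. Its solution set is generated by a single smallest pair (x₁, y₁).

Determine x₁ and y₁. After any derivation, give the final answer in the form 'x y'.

107 6

√318 = [17; 1,4,1,34, …], period ℓ=4 (even) → k=3
k=0  a_k=17  p_k/q_k = 17/1
k=1  a_k=1  p_k/q_k = 18/1
k=2  a_k=4  p_k/q_k = 89/5
k=3  a_k=1  p_k/q_k = 107/6
fundamental: x₁=107, y₁=6  (since 11449 − 318·36 = 1)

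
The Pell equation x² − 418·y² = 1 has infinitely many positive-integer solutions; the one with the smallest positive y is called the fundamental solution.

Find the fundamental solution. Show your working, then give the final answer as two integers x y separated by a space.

33857 1656

√418 = [20; 2,4,20,4,2,40, …], period ℓ=6 (even) → k=5
i=0: a=20 ⇒ p=20, q=1
i=1: a=2 ⇒ p=41, q=2
i=2: a=4 ⇒ p=184, q=9
…
i=4: a=4 ⇒ p=15068, q=737
i=5: a=2 ⇒ p=33857, q=1656
(x₁, y₁) = (33857, 1656);  33857² − 418·1656² = 1 ✓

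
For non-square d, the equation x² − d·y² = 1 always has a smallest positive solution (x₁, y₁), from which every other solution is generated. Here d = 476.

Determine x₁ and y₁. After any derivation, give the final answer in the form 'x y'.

√476 → a₀=21, period (1,4,2,10,2,4,1,42); ℓ=8 even so k=7
k=0  a_k=21  p_k/q_k = 21/1
k=1  a_k=1  p_k/q_k = 22/1
k=2  a_k=4  p_k/q_k = 109/5
k=3  a_k=2  p_k/q_k = 240/11
k=4  a_k=10  p_k/q_k = 2509/115
k=5  a_k=2  p_k/q_k = 5258/241
k=6  a_k=4  p_k/q_k = 23541/1079
k=7  a_k=1  p_k/q_k = 28799/1320
→ (28799, 1320).  Check: 28799²=829382401, 476·1320²=829382400, difference 1.

28799 1320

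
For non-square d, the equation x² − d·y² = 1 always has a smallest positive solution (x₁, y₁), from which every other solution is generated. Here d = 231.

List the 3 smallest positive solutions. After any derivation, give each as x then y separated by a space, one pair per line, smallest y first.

[15; 5,30] for √231; ℓ=2 ⇒ convergent index 1
i=0: a=15 ⇒ p=15, q=1
i=1: a=5 ⇒ p=76, q=5
fundamental: x₁=76, y₁=5  (since 5776 − 231·25 = 1)
(76+5√231)^2 = 11551 + 760√231
(76+5√231)^3 = 1755676 + 115515√231

76 5
11551 760
1755676 115515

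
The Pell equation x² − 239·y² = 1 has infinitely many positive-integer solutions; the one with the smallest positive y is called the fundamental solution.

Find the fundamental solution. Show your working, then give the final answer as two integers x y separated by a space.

√239 → a₀=15, period (2,5,1,2,4,15,4,2,1,5,2,30); ℓ=12 even so k=11
i=0: a=15 ⇒ p=15, q=1
…
i=9: a=1 ⇒ p=500258, q=32359
i=10: a=5 ⇒ p=2847431, q=184185
i=11: a=2 ⇒ p=6195120, q=400729
(x₁, y₁) = (6195120, 400729);  6195120² − 239·400729² = 1 ✓

6195120 400729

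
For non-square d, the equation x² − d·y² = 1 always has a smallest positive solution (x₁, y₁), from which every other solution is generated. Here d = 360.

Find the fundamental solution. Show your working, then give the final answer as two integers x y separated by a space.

19 1

[18; 1,36] for √360; ℓ=2 ⇒ convergent index 1
k=0  a_k=18  p_k/q_k = 18/1
k=1  a_k=1  p_k/q_k = 19/1
fundamental: x₁=19, y₁=1  (since 361 − 360·1 = 1)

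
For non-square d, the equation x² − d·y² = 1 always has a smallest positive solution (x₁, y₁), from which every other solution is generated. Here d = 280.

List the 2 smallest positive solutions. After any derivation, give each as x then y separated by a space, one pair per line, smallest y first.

251 15
126001 7530

√280 → a₀=16, period (1,2,1,2,1,32); ℓ=6 even so k=5
step 0: (16, 1)  from 16·(1,0) + (0,1)
step 1: (17, 1)  from 1·(16,1) + (1,0)
step 2: (50, 3)  from 2·(17,1) + (16,1)
step 3: (67, 4)  from 1·(50,3) + (17,1)
step 4: (184, 11)  from 2·(67,4) + (50,3)
step 5: (251, 15)  from 1·(184,11) + (67,4)
(x₁, y₁) = (251, 15);  251² − 280·15² = 1 ✓
(x_2, y_2) = (251·251 + 280·15·15, 251·15 + 15·251) = (126001, 7530)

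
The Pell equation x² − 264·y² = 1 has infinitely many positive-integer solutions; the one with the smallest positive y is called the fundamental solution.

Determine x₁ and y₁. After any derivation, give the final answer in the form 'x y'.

65 4

d=264: √d = [16; 4,32] (ℓ=2, even), read p_1/q_1
a_0=16:  p_0=16·1+0=16,  q_0=16·0+1=1
a_1=4:  p_1=4·16+1=65,  q_1=4·1+0=4
fundamental: x₁=65, y₁=4  (since 4225 − 264·16 = 1)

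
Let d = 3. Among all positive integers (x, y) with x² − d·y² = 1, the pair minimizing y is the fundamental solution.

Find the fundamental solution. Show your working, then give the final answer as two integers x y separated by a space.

2 1

d=3: √d = [1; 1,2] (ℓ=2, even), read p_1/q_1
step 0: (1, 1)  from 1·(1,0) + (0,1)
step 1: (2, 1)  from 1·(1,1) + (1,0)
→ (2, 1).  Check: 2²=4, 3·1²=3, difference 1.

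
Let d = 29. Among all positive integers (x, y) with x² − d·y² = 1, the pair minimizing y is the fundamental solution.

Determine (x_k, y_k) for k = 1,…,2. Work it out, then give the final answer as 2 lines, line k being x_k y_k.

9801 1820
192119201 35675640

d=29: √d = [5; 2,1,1,2,10] (ℓ=5, odd), read p_9/q_9
k=0  a_k=5  p_k/q_k = 5/1
…
k=3  a_k=1  p_k/q_k = 27/5
…
k=5  a_k=10  p_k/q_k = 727/135
k=6  a_k=2  p_k/q_k = 1524/283
k=7  a_k=1  p_k/q_k = 2251/418
k=8  a_k=1  p_k/q_k = 3775/701
k=9  a_k=2  p_k/q_k = 9801/1820
fundamental: x₁=9801, y₁=1820  (since 96059601 − 29·3312400 = 1)
n=2: (9801,1820)∘(9801,1820) = (9801·9801+29·1820·1820, 9801·1820+1820·9801) = (192119201,35675640)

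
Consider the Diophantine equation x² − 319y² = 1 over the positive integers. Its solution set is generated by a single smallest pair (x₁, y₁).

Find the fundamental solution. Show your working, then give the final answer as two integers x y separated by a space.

√319 = [17; 1,6,5,1,4,…,6,1,34, …], period ℓ=14 (even) → k=13
step 0: (17, 1)  from 17·(1,0) + (0,1)
step 1: (18, 1)  from 1·(17,1) + (1,0)
step 2: (125, 7)  from 6·(18,1) + (17,1)
…
step 4: (768, 43)  from 1·(643,36) + (125,7)
step 5: (3715, 208)  from 4·(768,43) + (643,36)
step 6: (11913, 667)  from 3·(3715,208) + (768,43)
…
step 9: (250816, 14043)  from 4·(58797,3292) + (15628,875)
…
step 11: (1798881, 100718)  from 5·(309613,17335) + (250816,14043)
step 12: (11102899, 621643)  from 6·(1798881,100718) + (309613,17335)
step 13: (12901780, 722361)  from 1·(11102899,621643) + (1798881,100718)
fundamental: x₁=12901780, y₁=722361  (since 166455927168400 − 319·521805414321 = 1)

12901780 722361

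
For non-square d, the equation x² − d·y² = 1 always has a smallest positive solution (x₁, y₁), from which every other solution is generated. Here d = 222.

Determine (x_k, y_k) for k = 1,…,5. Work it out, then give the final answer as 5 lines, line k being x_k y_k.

[14; 1,8,1,28] for √222; ℓ=4 ⇒ convergent index 3
step 0: (14, 1)  from 14·(1,0) + (0,1)
step 1: (15, 1)  from 1·(14,1) + (1,0)
step 2: (134, 9)  from 8·(15,1) + (14,1)
step 3: (149, 10)  from 1·(134,9) + (15,1)
→ (149, 10).  Check: 149²=22201, 222·10²=22200, difference 1.
(149+10√222)^2 = 44401 + 2980√222
(149+10√222)^3 = 13231349 + 888030√222
(149+10√222)^4 = 3942897601 + 264629960√222
(149+10√222)^5 = 1174970253749 + 78858840050√222

149 10
44401 2980
13231349 888030
3942897601 264629960
1174970253749 78858840050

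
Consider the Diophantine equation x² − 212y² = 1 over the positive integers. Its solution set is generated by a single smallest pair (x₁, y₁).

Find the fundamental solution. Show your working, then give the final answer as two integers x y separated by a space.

√212 = [14; 1,1,3,1,1,…,1,1,28, …], period ℓ=14 (even) → k=13
step 0: (14, 1)  from 14·(1,0) + (0,1)
…
step 2: (29, 2)  from 1·(15,1) + (14,1)
step 3: (102, 7)  from 3·(29,2) + (15,1)
step 4: (131, 9)  from 1·(102,7) + (29,2)
step 5: (233, 16)  from 1·(131,9) + (102,7)
step 6: (364, 25)  from 1·(233,16) + (131,9)
step 7: (2417, 166)  from 6·(364,25) + (233,16)
…
step 9: (5198, 357)  from 1·(2781,191) + (2417,166)
…
step 12: (37114, 2549)  from 1·(29135,2001) + (7979,548)
step 13: (66249, 4550)  from 1·(37114,2549) + (29135,2001)
fundamental: x₁=66249, y₁=4550  (since 4388930001 − 212·20702500 = 1)

66249 4550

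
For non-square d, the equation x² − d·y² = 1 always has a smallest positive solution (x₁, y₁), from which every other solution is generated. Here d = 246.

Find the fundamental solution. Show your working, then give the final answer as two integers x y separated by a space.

√246 = [15; 1,2,5,1,14,1,5,2,1,30, …], period ℓ=10 (even) → k=9
i=0: a=15 ⇒ p=15, q=1
i=1: a=1 ⇒ p=16, q=1
i=2: a=2 ⇒ p=47, q=3
i=3: a=5 ⇒ p=251, q=16
…
i=5: a=14 ⇒ p=4423, q=282
i=6: a=1 ⇒ p=4721, q=301
i=7: a=5 ⇒ p=28028, q=1787
i=8: a=2 ⇒ p=60777, q=3875
i=9: a=1 ⇒ p=88805, q=5662
→ (88805, 5662).  Check: 88805²=7886328025, 246·5662²=7886328024, difference 1.

88805 5662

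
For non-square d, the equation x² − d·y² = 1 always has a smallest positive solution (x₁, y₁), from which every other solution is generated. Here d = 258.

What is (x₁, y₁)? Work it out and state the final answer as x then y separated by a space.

257 16

[16; 16,32] for √258; ℓ=2 ⇒ convergent index 1
a_0=16:  p_0=16·1+0=16,  q_0=16·0+1=1
a_1=16:  p_1=16·16+1=257,  q_1=16·1+0=16
→ (257, 16).  Check: 257²=66049, 258·16²=66048, difference 1.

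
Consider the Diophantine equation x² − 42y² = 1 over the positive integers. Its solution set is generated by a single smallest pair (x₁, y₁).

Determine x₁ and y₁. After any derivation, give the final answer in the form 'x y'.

√42 → a₀=6, period (2,12); ℓ=2 even so k=1
k=0  a_k=6  p_k/q_k = 6/1
k=1  a_k=2  p_k/q_k = 13/2
fundamental: x₁=13, y₁=2  (since 169 − 42·4 = 1)

13 2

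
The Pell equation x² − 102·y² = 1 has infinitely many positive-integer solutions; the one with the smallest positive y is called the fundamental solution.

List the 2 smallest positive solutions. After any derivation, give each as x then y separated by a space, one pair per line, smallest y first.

101 10
20401 2020

√102 = [10; 10,20, …], period ℓ=2 (even) → k=1
k=0  a_k=10  p_k/q_k = 10/1
k=1  a_k=10  p_k/q_k = 101/10
→ (101, 10).  Check: 101²=10201, 102·10²=10200, difference 1.
n=2: (101,10)∘(101,10) = (101·101+102·10·10, 101·10+10·101) = (20401,2020)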